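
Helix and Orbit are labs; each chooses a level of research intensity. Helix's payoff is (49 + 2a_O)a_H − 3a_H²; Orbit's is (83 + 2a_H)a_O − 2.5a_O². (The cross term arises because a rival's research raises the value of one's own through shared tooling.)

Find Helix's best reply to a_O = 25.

16.5

Expanding Helix's payoff: 49a_H + 2a_Oa_H − 3a_H².
∂π/∂a_H = 49 + 2a_O − 6a_H = 0, so a_H = 49/6 + (1/3)a_O.
At a_O = 25: a_H = 49/6 + (1/3)·25 = 16.5.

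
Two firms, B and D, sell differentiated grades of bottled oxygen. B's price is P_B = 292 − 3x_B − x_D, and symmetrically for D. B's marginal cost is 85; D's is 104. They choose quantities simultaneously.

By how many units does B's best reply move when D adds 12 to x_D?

-2

Firm B's profit: π = x_B(292 − 3x_B − x_D) − 85x_B.
∂π/∂x_B = 207 − 6x_B − x_D = 0 ⇒ x_B = 34.5 − (1/6)x_D.
The reaction-function slope is −1/6, so a 12-unit rise in x_D moves x_B by −1/6 × 12 = −2. B's best response falls — the actions are strategic substitutes.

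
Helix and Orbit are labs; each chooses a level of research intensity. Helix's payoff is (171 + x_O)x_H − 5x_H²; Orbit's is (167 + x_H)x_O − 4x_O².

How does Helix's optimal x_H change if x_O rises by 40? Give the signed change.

4

Expanding Helix's payoff: 171x_H + x_Ox_H − 5x_H².
∂π/∂x_H = 171 + x_O − 10x_H = 0, so x_H = 17.1 + 0.1x_O.
The reaction-function slope is 0.1, so a 40-unit rise in x_O moves x_H by 0.1 × 40 = 4. Helix's best response rises — the actions are strategic complements.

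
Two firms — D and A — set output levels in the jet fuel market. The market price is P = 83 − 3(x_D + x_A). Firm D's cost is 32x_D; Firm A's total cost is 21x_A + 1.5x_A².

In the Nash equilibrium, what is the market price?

50.2

Firm D's profit: π = x_D(83 − 3(x_D + x_A)) − 32x_D.
∂π/∂x_D = 51 − 6x_D − 3x_A = 0, so x_D = 8.5 − 0.5x_A.
For A: ∂π/∂x_A = 62 − 9x_A − 3x_D = 0 ⇒ x_A = 62/9 − (1/3)x_D.
Solving the two reaction functions simultaneously: (1 − (−0.5)(−1/3))x_D = 8.5 − 0.5·(62/9), so (5/6)x_D = 91/18 and x_D = 91/15.
Then x_A = 62/9 − (1/3)·(91/15) = 73/15.
Equilibrium price: P = 83 − 3·(164/15) = 50.2.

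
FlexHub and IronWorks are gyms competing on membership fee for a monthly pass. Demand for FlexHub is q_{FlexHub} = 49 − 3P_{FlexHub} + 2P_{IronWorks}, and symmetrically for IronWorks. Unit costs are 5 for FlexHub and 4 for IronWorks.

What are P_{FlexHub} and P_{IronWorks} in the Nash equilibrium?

FlexHub's profit: π = (P_{FlexHub} − 5)(49 − 3P_{FlexHub} + 2P_{IronWorks}).
∂π/∂P_{FlexHub} = 64 − 6P_{FlexHub} + 2P_{IronWorks} = 0 ⇒ P_{FlexHub} = 32/3 + (1/3)P_{IronWorks}.
Similarly P_{IronWorks} = 61/6 + (1/3)P_{FlexHub}.
Substituting the second reaction function into the first: P_{FlexHub} = 32/3 + (1/3)(61/6 + (1/3)P_{FlexHub}), which gives (8/9)P_{FlexHub} = 253/18 ⇒ P_{FlexHub} = 15.8125.
Then P_{IronWorks} = 61/6 + (1/3)·15.8125 = 15.4375.

15.8125, 15.4375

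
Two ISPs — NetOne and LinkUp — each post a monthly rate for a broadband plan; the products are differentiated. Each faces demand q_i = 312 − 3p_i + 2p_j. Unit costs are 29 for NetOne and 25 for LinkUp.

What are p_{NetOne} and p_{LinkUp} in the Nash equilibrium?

NetOne's profit: π = (p_{NetOne} − 29)(312 − 3p_{NetOne} + 2p_{LinkUp}).
∂π/∂p_{NetOne} = 399 − 6p_{NetOne} + 2p_{LinkUp} = 0 ⇒ p_{NetOne} = 66.5 + (1/3)p_{LinkUp}.
Similarly p_{LinkUp} = 64.5 + (1/3)p_{NetOne}.
Solving the two reaction functions simultaneously: (1 − (1/3)(1/3))p_{NetOne} = 66.5 + (1/3)·64.5, so (8/9)p_{NetOne} = 88 and p_{NetOne} = 99.
Then p_{LinkUp} = 64.5 + (1/3)·99 = 97.5.

99, 97.5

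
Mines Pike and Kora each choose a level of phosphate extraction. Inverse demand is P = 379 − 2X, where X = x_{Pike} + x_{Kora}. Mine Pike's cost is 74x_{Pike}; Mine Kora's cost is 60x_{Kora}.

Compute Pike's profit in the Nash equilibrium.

4704.5

Mine Pike's profit: π = x_{Pike}(379 − 2(x_{Pike} + x_{Kora})) − 74x_{Pike}.
∂π/∂x_{Pike} = 305 − 4x_{Pike} − 2x_{Kora} = 0, so x_{Pike} = 76.25 − 0.5x_{Kora}.
By the same steps for Kora: x_{Kora} = 79.75 − 0.5x_{Pike}.
Solving the two reaction functions simultaneously: (1 − (−0.5)(−0.5))x_{Pike} = 76.25 − 0.5·79.75, so 0.75x_{Pike} = 36.375 and x_{Pike} = 48.5.
Then x_{Kora} = 79.75 − 0.5·48.5 = 55.5.
Price P = 379 − 2·104 = 171.
Pike's profit: (171 − 74)·48.5 = 4704.5.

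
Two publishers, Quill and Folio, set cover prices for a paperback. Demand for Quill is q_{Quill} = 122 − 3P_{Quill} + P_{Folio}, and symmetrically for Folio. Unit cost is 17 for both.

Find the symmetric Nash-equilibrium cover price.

Quill's profit: π = (P_{Quill} − 17)(122 − 3P_{Quill} + P_{Folio}).
∂π/∂P_{Quill} = 173 − 6P_{Quill} + P_{Folio} = 0 ⇒ P_{Quill} = 173/6 + (1/6)P_{Folio}.
Setting P_{Quill} = P_{Folio} in the reaction function: P_{Quill} = 173/6 + (1/6)P_{Quill}, so P_{Quill} = (173/6) / (5/6) = 34.6.

34.6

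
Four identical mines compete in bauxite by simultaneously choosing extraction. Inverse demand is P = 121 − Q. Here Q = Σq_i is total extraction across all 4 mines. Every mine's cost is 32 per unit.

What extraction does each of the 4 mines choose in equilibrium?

17.8

A representative mine's profit is π_i = q_i(121 − Q) − 32q_i, with Q = q_i + Σ_{j≠i} q_j.
First-order condition: 89 − 2q_i − Σ_{j≠i} q_j = 0.
Imposing symmetry (q_j = q for all j) turns Σ_{j≠i} q_j into 3q, so 89 = 5q and q = 17.8.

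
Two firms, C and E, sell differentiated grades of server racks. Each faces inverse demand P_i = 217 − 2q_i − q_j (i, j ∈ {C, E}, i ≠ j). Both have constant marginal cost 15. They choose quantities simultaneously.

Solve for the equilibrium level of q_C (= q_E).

Firm C's profit: π = q_C(217 − 2q_C − q_E) − 15q_C.
∂π/∂q_C = 202 − 4q_C − q_E = 0 ⇒ q_C = 50.5 − 0.25q_E.
The game is symmetric, so in equilibrium q_E = q_C: the reaction function gives 1.25q_C = 50.5, hence q_C = 40.4.

40.4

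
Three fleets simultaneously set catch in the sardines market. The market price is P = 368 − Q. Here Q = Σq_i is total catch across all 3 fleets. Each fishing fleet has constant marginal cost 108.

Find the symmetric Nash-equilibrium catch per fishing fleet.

A representative fishing fleet's profit is π_i = q_i(368 − Q) − 108q_i, with Q = q_i + Σ_{j≠i} q_j.
First-order condition: 260 − 2q_i − Σ_{j≠i} q_j = 0.
With identical fishing fleets, set every q_j = q: then 260 − 2q − 2q = 0, i.e. q = 260/4 = 65.

65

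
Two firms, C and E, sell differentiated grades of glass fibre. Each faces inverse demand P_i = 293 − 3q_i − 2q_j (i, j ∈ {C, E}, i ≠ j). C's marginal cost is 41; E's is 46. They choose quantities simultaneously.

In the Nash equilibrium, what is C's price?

136.4375

Firm C's profit: π = q_C(293 − 3q_C − 2q_E) − 41q_C.
∂π/∂q_C = 252 − 6q_C − 2q_E = 0 ⇒ q_C = 42 − (1/3)q_E.
Similarly q_E = 247/6 − (1/3)q_C.
Substituting the second reaction function into the first: q_C = 42 − (1/3)(247/6 − (1/3)q_C), which gives (8/9)q_C = 509/18 ⇒ q_C = 31.8125.
Then q_E = 247/6 − (1/3)·31.8125 = 30.5625.
P_C = 293 − 3·31.8125 − 2·30.5625 = 136.4375.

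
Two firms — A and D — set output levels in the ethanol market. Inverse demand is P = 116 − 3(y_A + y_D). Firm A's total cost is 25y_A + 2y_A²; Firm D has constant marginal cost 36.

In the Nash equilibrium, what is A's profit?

180

Firm A's profit: π = y_A(116 − 3(y_A + y_D)) − 25y_A − 2y_A².
∂π/∂y_A = 91 − 10y_A − 3y_D = 0, so y_A = 9.1 − 0.3y_D.
For D: ∂π/∂y_D = 80 − 6y_D − 3y_A = 0 ⇒ y_D = 40/3 − 0.5y_A.
Plugging y_D into A's best response: y_A = 9.1 − 0.3(40/3 − 0.5y_A) ⇒ 0.85y_A = 5.1, so y_A = 6.
Then y_D = 40/3 − 0.5·6 = 31/3.
Price P = 116 − 3·(49/3) = 67.
A's profit: (67 − 25)·6 − 2(6)² = 180.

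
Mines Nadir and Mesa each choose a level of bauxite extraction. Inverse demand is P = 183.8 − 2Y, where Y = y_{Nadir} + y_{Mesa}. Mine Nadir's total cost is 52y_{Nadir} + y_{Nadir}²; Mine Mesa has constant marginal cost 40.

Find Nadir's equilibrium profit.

Mine Nadir's profit: π = y_{Nadir}(183.8 − 2(y_{Nadir} + y_{Mesa})) − 52y_{Nadir} − y_{Nadir}².
∂π/∂y_{Nadir} = 131.8 − 6y_{Nadir} − 2y_{Mesa} = 0, so y_{Nadir} = 659/30 − (1/3)y_{Mesa}.
For Mesa: ∂π/∂y_{Mesa} = 143.8 − 4y_{Mesa} − 2y_{Nadir} = 0 ⇒ y_{Mesa} = 35.95 − 0.5y_{Nadir}.
Solving the two reaction functions simultaneously: (1 − (−1/3)(−0.5))y_{Nadir} = 659/30 − (1/3)·35.95, so (5/6)y_{Nadir} = 599/60 and y_{Nadir} = 11.98.
Then y_{Mesa} = 35.95 − 0.5·11.98 = 29.96.
Price P = 183.8 − 2·41.94 = 99.92.
Nadir's profit: (99.92 − 52)·11.98 − (11.98)² = 430.5612.

430.5612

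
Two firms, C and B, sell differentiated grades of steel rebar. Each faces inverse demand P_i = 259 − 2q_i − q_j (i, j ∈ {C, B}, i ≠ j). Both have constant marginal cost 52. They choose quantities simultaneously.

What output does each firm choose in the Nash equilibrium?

Firm C's profit: π = q_C(259 − 2q_C − q_B) − 52q_C.
∂π/∂q_C = 207 − 4q_C − q_B = 0 ⇒ q_C = 51.75 − 0.25q_B.
By symmetry q_B = q_C; substituting into the reaction function, 1.25q_C = 51.75 and q_C = 41.4.

41.4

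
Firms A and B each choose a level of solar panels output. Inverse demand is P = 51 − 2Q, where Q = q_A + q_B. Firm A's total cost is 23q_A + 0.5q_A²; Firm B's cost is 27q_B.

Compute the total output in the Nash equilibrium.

Firm A's profit: π = q_A(51 − 2(q_A + q_B)) − 23q_A − 0.5q_A².
∂π/∂q_A = 28 − 5q_A − 2q_B = 0, so q_A = 5.6 − 0.4q_B.
For B: ∂π/∂q_B = 24 − 4q_B − 2q_A = 0 ⇒ q_B = 6 − 0.5q_A.
Substituting the second reaction function into the first: q_A = 5.6 − 0.4(6 − 0.5q_A), which gives 0.8q_A = 3.2 ⇒ q_A = 4.
Then q_B = 6 − 0.5·4 = 4.
Total output: 4 + 4 = 8.

8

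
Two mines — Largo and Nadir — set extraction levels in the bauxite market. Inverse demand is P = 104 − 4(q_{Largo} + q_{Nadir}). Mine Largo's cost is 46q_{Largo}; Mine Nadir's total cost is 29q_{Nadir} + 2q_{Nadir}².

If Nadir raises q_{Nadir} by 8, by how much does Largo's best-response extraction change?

-4

Mine Largo's profit: π = q_{Largo}(104 − 4(q_{Largo} + q_{Nadir})) − 46q_{Largo}.
∂π/∂q_{Largo} = 58 − 8q_{Largo} − 4q_{Nadir} = 0, so q_{Largo} = 7.25 − 0.5q_{Nadir}.
The reaction-function slope is −0.5, so an 8-unit rise in q_{Nadir} moves q_{Largo} by −0.5 × 8 = −4. Largo's best response falls — the actions are strategic substitutes.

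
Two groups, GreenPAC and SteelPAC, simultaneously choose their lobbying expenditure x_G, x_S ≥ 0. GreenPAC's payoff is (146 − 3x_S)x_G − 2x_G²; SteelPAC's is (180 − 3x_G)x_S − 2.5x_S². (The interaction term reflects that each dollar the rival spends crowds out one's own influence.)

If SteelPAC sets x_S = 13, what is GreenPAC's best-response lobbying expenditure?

26.75

Expanding GreenPAC's payoff: 146x_G − 3x_Sx_G − 2x_G².
∂π/∂x_G = 146 − 3x_S − 4x_G = 0, so x_G = 36.5 − 0.75x_S.
At x_S = 13: x_G = 36.5 − 0.75·13 = 26.75.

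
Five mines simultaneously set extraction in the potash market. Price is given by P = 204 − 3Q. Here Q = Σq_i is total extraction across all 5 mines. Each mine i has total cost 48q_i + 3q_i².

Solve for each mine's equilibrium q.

A representative mine's profit is π_i = q_i(204 − 3Q) − 48q_i − 3q_i², with Q = q_i + Σ_{j≠i} q_j.
First-order condition: 156 − 12q_i − 3Σ_{j≠i} q_j = 0.
With identical mines, set every q_j = q: then 156 − 12q − 12q = 0, i.e. q = 156/24 = 6.5.

6.5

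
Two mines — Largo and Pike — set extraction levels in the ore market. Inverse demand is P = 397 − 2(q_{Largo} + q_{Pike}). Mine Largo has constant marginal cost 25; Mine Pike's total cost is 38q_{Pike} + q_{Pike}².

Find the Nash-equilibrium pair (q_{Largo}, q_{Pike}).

75.7, 34.6

Mine Largo's profit: π = q_{Largo}(397 − 2(q_{Largo} + q_{Pike})) − 25q_{Largo}.
∂π/∂q_{Largo} = 372 − 4q_{Largo} − 2q_{Pike} = 0, so q_{Largo} = 93 − 0.5q_{Pike}.
For Pike: ∂π/∂q_{Pike} = 359 − 6q_{Pike} − 2q_{Largo} = 0 ⇒ q_{Pike} = 359/6 − (1/3)q_{Largo}.
Plugging q_{Pike} into Largo's best response: q_{Largo} = 93 − 0.5(359/6 − (1/3)q_{Largo}) ⇒ (5/6)q_{Largo} = 757/12, so q_{Largo} = 75.7.
Then q_{Pike} = 359/6 − (1/3)·75.7 = 34.6.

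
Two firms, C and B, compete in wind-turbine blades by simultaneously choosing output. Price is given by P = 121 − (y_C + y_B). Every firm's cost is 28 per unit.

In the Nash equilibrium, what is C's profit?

Firm C's profit: π = y_C(121 − (y_C + y_B)) − 28y_C.
∂π/∂y_C = 93 − 2y_C − y_B = 0, so y_C = 46.5 − 0.5y_B.
By symmetry y_B = y_C; substituting into the reaction function, 1.5y_C = 46.5 and y_C = 31.
Price P = 121 − 62 = 59.
C's profit: (59 − 28)·31 = 961.

961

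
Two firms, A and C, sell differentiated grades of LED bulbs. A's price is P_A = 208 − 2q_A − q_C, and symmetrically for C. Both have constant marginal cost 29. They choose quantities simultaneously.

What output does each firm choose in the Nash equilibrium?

35.8

Firm A's profit: π = q_A(208 − 2q_A − q_C) − 29q_A.
∂π/∂q_A = 179 − 4q_A − q_C = 0 ⇒ q_A = 44.75 − 0.25q_C.
By symmetry q_C = q_A; substituting into the reaction function, 1.25q_A = 44.75 and q_A = 35.8.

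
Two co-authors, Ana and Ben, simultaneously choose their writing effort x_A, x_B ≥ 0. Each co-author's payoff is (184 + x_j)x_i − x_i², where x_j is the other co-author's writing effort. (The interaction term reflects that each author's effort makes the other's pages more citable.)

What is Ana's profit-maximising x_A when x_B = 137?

Ana's payoff is (184 + x_B)x_A − x_A².
∂π/∂x_A = 184 + x_B − 2x_A = 0, so x_A = 92 + 0.5x_B.
At x_B = 137: x_A = 92 + 0.5·137 = 160.5.

160.5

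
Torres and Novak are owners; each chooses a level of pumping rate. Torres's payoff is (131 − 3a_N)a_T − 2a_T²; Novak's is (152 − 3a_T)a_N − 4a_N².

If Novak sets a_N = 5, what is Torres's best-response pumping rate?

Expanding Torres's payoff: 131a_T − 3a_Na_T − 2a_T².
∂π/∂a_T = 131 − 3a_N − 4a_T = 0, so a_T = 32.75 − 0.75a_N.
At a_N = 5: a_T = 32.75 − 0.75·5 = 29.

29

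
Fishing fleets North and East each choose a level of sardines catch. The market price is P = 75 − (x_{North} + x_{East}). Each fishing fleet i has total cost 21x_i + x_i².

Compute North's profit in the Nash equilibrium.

233.28

Fishing fleet North's profit: π = x_{North}(75 − (x_{North} + x_{East})) − 21x_{North} − x_{North}².
∂π/∂x_{North} = 54 − 4x_{North} − x_{East} = 0, so x_{North} = 13.5 − 0.25x_{East}.
By symmetry x_{East} = x_{North}; substituting into the reaction function, 1.25x_{North} = 13.5 and x_{North} = 10.8.
Price P = 75 − 21.6 = 53.4.
North's profit: (53.4 − 21)·10.8 − (10.8)² = 233.28.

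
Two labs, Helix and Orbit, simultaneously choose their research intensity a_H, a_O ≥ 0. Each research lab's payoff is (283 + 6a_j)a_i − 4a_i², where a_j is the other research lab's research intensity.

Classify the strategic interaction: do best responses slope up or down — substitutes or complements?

Helix's payoff is (283 + 6a_O)a_H − 4a_H².
∂π/∂a_H = 283 + 6a_O − 8a_H = 0, so a_H = 35.375 + 0.75a_O.
The best-response slope da_H/da_O = 0.75 > 0: the reaction function is upward-sloping, so the choices are strategic complements.

strategic complements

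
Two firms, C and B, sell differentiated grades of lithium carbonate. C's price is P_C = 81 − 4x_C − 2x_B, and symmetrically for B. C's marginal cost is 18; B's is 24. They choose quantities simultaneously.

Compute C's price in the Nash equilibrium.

Firm C's profit: π = x_C(81 − 4x_C − 2x_B) − 18x_C.
∂π/∂x_C = 63 − 8x_C − 2x_B = 0 ⇒ x_C = 7.875 − 0.25x_B.
Similarly x_B = 7.125 − 0.25x_C.
Plugging x_B into C's best response: x_C = 7.875 − 0.25(7.125 − 0.25x_C) ⇒ 0.9375x_C = 195/32, so x_C = 6.5.
Then x_B = 7.125 − 0.25·6.5 = 5.5.
P_C = 81 − 4·6.5 − 2·5.5 = 44.

44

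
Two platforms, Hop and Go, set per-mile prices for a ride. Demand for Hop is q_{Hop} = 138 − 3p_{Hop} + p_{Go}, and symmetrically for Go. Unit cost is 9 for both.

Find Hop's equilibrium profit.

Hop's profit: π = (p_{Hop} − 9)(138 − 3p_{Hop} + p_{Go}).
∂π/∂p_{Hop} = 165 − 6p_{Hop} + p_{Go} = 0 ⇒ p_{Hop} = 27.5 + (1/6)p_{Go}.
By symmetry p_{Go} = p_{Hop}; substituting into the reaction function, (5/6)p_{Hop} = 27.5 and p_{Hop} = 33.
q_{Hop} = 138 − 3·33 + 33 = 72.
Profit = (33 − 9)·72 = 1728.

1728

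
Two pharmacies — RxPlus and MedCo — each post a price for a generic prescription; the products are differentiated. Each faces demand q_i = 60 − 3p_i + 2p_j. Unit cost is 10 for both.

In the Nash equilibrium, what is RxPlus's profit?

468.75

RxPlus's profit: π = (p_{RxPlus} − 10)(60 − 3p_{RxPlus} + 2p_{MedCo}).
∂π/∂p_{RxPlus} = 90 − 6p_{RxPlus} + 2p_{MedCo} = 0 ⇒ p_{RxPlus} = 15 + (1/3)p_{MedCo}.
Setting p_{RxPlus} = p_{MedCo} in the reaction function: p_{RxPlus} = 15 + (1/3)p_{RxPlus}, so p_{RxPlus} = 15 / (2/3) = 22.5.
q_{RxPlus} = 60 − 3·22.5 + 2·22.5 = 37.5.
Profit = (22.5 − 10)·37.5 = 468.75.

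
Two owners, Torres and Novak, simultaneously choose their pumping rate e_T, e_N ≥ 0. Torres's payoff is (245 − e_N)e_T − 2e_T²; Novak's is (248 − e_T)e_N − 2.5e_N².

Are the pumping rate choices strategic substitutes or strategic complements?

Expanding Torres's payoff: 245e_T − e_Ne_T − 2e_T².
∂π/∂e_T = 245 − e_N − 4e_T = 0, so e_T = 61.25 − 0.25e_N.
The best-response slope de_T/de_N = −0.25 < 0: the reaction function is downward-sloping, so the choices are strategic substitutes.

strategic substitutes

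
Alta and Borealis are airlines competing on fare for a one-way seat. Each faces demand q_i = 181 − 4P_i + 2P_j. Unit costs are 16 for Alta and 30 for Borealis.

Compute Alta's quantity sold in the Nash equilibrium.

106.8

Alta's profit: π = (P_{Alta} − 16)(181 − 4P_{Alta} + 2P_{Borealis}).
∂π/∂P_{Alta} = 245 − 8P_{Alta} + 2P_{Borealis} = 0 ⇒ P_{Alta} = 30.625 + 0.25P_{Borealis}.
Similarly P_{Borealis} = 37.625 + 0.25P_{Alta}.
Solving the two reaction functions simultaneously: (1 − (0.25)(0.25))P_{Alta} = 30.625 + 0.25·37.625, so 0.9375P_{Alta} = 1281/32 and P_{Alta} = 42.7.
Then P_{Borealis} = 37.625 + 0.25·42.7 = 48.3.
q_{Alta} = 181 − 4·42.7 + 2·48.3 = 106.8.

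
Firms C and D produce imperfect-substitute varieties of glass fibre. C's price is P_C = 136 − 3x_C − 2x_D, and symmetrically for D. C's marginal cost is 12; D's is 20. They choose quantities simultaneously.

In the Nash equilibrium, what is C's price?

60

Firm C's profit: π = x_C(136 − 3x_C − 2x_D) − 12x_C.
∂π/∂x_C = 124 − 6x_C − 2x_D = 0 ⇒ x_C = 62/3 − (1/3)x_D.
Similarly x_D = 58/3 − (1/3)x_C.
Substituting the second reaction function into the first: x_C = 62/3 − (1/3)(58/3 − (1/3)x_C), which gives (8/9)x_C = 128/9 ⇒ x_C = 16.
Then x_D = 58/3 − (1/3)·16 = 14.
P_C = 136 − 3·16 − 2·14 = 60.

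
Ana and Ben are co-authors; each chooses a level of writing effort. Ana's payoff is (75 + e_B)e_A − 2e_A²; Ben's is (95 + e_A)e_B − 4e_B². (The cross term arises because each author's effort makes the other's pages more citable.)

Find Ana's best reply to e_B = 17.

Expanding Ana's payoff: 75e_A + e_Be_A − 2e_A².
∂π/∂e_A = 75 + e_B − 4e_A = 0, so e_A = 18.75 + 0.25e_B.
At e_B = 17: e_A = 18.75 + 0.25·17 = 23.

23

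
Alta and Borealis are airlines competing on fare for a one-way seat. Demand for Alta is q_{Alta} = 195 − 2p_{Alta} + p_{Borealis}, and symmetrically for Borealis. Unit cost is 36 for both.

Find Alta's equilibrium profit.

Alta's profit: π = (p_{Alta} − 36)(195 − 2p_{Alta} + p_{Borealis}).
∂π/∂p_{Alta} = 267 − 4p_{Alta} + p_{Borealis} = 0 ⇒ p_{Alta} = 66.75 + 0.25p_{Borealis}.
The game is symmetric, so in equilibrium p_{Borealis} = p_{Alta}: the reaction function gives 0.75p_{Alta} = 66.75, hence p_{Alta} = 89.
q_{Alta} = 195 − 2·89 + 89 = 106.
Profit = (89 − 36)·106 = 5618.

5618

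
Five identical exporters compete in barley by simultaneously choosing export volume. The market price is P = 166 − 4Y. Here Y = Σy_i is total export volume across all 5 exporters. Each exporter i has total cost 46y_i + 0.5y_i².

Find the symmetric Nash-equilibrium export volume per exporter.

A representative exporter's profit is π_i = y_i(166 − 4Y) − 46y_i − 0.5y_i², with Y = y_i + Σ_{j≠i} y_j.
First-order condition: 120 − 9y_i − 4Σ_{j≠i} y_j = 0.
With identical exporters, set every y_j = y: then 120 − 9y − 16y = 0, i.e. y = 120/25 = 4.8.

4.8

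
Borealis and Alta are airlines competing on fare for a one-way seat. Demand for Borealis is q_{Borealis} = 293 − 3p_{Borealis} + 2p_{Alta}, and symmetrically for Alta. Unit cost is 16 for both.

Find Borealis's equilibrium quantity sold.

Borealis's profit: π = (p_{Borealis} − 16)(293 − 3p_{Borealis} + 2p_{Alta}).
∂π/∂p_{Borealis} = 341 − 6p_{Borealis} + 2p_{Alta} = 0 ⇒ p_{Borealis} = 341/6 + (1/3)p_{Alta}.
Setting p_{Borealis} = p_{Alta} in the reaction function: p_{Borealis} = 341/6 + (1/3)p_{Borealis}, so p_{Borealis} = (341/6) / (2/3) = 85.25.
q_{Borealis} = 293 − 3·85.25 + 2·85.25 = 207.75.

207.75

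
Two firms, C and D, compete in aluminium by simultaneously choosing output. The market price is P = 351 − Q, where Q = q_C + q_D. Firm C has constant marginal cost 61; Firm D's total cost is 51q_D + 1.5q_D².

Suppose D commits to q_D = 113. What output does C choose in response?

88.5

Firm C's profit: π = q_C(351 − (q_C + q_D)) − 61q_C.
∂π/∂q_C = 290 − 2q_C − q_D = 0, so q_C = 145 − 0.5q_D.
At q_D = 113: q_C = 145 − 0.5·113 = 88.5.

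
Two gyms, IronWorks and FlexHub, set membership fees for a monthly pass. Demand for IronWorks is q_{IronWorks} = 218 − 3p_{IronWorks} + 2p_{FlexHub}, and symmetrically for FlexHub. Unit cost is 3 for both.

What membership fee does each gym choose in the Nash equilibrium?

IronWorks's profit: π = (p_{IronWorks} − 3)(218 − 3p_{IronWorks} + 2p_{FlexHub}).
∂π/∂p_{IronWorks} = 227 − 6p_{IronWorks} + 2p_{FlexHub} = 0 ⇒ p_{IronWorks} = 227/6 + (1/3)p_{FlexHub}.
Setting p_{IronWorks} = p_{FlexHub} in the reaction function: p_{IronWorks} = 227/6 + (1/3)p_{IronWorks}, so p_{IronWorks} = (227/6) / (2/3) = 56.75.

56.75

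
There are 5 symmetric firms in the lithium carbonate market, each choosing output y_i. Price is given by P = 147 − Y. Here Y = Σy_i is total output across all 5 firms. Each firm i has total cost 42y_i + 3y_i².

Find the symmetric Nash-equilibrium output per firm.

8.75

A representative firm's profit is π_i = y_i(147 − Y) − 42y_i − 3y_i², with Y = y_i + Σ_{j≠i} y_j.
First-order condition: 105 − 8y_i − Σ_{j≠i} y_j = 0.
With identical firms, set every y_j = y: then 105 − 8y − 4y = 0, i.e. y = 105/12 = 8.75.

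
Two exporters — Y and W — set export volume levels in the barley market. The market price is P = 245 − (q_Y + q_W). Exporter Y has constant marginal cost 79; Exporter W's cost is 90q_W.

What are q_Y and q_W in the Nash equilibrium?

59, 48

Exporter Y's profit: π = q_Y(245 − (q_Y + q_W)) − 79q_Y.
∂π/∂q_Y = 166 − 2q_Y − q_W = 0, so q_Y = 83 − 0.5q_W.
By the same steps for W: q_W = 77.5 − 0.5q_Y.
Plugging q_W into Y's best response: q_Y = 83 − 0.5(77.5 − 0.5q_Y) ⇒ 0.75q_Y = 44.25, so q_Y = 59.
Then q_W = 77.5 − 0.5·59 = 48.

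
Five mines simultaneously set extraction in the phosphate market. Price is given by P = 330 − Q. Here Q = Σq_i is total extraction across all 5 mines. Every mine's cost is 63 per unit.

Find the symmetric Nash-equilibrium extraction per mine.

A representative mine's profit is π_i = q_i(330 − Q) − 63q_i, with Q = q_i + Σ_{j≠i} q_j.
First-order condition: 267 − 2q_i − Σ_{j≠i} q_j = 0.
With identical mines, set every q_j = q: then 267 − 2q − 4q = 0, i.e. q = 267/6 = 44.5.

44.5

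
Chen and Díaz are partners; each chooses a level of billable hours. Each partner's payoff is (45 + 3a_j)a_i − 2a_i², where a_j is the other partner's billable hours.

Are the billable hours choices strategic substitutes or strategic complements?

Chen's payoff is (45 + 3a_D)a_C − 2a_C².
∂π/∂a_C = 45 + 3a_D − 4a_C = 0, so a_C = 11.25 + 0.75a_D.
The best-response slope da_C/da_D = 0.75 > 0: the reaction function is upward-sloping, so the choices are strategic complements.

strategic complements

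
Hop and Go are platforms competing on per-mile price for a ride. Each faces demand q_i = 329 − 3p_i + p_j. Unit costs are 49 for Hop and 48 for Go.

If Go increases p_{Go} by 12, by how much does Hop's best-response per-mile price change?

Hop's profit: π = (p_{Hop} − 49)(329 − 3p_{Hop} + p_{Go}).
∂π/∂p_{Hop} = 476 − 6p_{Hop} + p_{Go} = 0 ⇒ p_{Hop} = 238/3 + (1/6)p_{Go}.
The reaction-function slope is 1/6, so a 12-unit rise in p_{Go} moves p_{Hop} by 1/6 × 12 = 2. Hop's best response rises — the actions are strategic complements.

2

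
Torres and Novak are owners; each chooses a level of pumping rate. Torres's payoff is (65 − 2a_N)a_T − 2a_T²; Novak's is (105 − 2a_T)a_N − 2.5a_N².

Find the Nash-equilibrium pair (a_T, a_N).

7.1875, 18.125

Expanding Torres's payoff: 65a_T − 2a_Na_T − 2a_T².
∂π/∂a_T = 65 − 2a_N − 4a_T = 0, so a_T = 16.25 − 0.5a_N.
Likewise for Novak: a_N = 21 − 0.4a_T.
Plugging a_N into Torres's best response: a_T = 16.25 − 0.5(21 − 0.4a_T) ⇒ 0.8a_T = 5.75, so a_T = 7.1875.
Then a_N = 21 − 0.4·7.1875 = 18.125.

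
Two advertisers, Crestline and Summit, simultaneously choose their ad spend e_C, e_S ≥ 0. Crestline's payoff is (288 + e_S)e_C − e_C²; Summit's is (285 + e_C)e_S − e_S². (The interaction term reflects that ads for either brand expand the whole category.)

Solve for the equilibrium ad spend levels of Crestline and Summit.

287, 286

Expanding Crestline's payoff: 288e_C + e_Se_C − e_C².
∂π/∂e_C = 288 + e_S − 2e_C = 0, so e_C = 144 + 0.5e_S.
Likewise for Summit: e_S = 142.5 + 0.5e_C.
Solving the two reaction functions simultaneously: (1 − (0.5)(0.5))e_C = 144 + 0.5·142.5, so 0.75e_C = 215.25 and e_C = 287.
Then e_S = 142.5 + 0.5·287 = 286.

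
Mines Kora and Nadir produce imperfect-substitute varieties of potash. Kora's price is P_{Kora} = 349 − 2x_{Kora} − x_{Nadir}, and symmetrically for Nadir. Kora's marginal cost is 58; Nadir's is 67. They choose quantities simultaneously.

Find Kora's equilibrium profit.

Mine Kora's profit: π = x_{Kora}(349 − 2x_{Kora} − x_{Nadir}) − 58x_{Kora}.
∂π/∂x_{Kora} = 291 − 4x_{Kora} − x_{Nadir} = 0 ⇒ x_{Kora} = 72.75 − 0.25x_{Nadir}.
Similarly x_{Nadir} = 70.5 − 0.25x_{Kora}.
Substituting the second reaction function into the first: x_{Kora} = 72.75 − 0.25(70.5 − 0.25x_{Kora}), which gives 0.9375x_{Kora} = 55.125 ⇒ x_{Kora} = 58.8.
Then x_{Nadir} = 70.5 − 0.25·58.8 = 55.8.
P_{Kora} = 349 − 2·58.8 − 55.8 = 175.6.
Profit = (175.6 − 58)·58.8 = 6914.88.

6914.88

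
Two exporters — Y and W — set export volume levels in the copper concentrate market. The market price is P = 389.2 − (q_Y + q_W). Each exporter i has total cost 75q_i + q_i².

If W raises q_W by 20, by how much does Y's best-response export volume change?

Exporter Y's profit: π = q_Y(389.2 − (q_Y + q_W)) − 75q_Y − q_Y².
∂π/∂q_Y = 314.2 − 4q_Y − q_W = 0, so q_Y = 78.55 − 0.25q_W.
The reaction-function slope is −0.25, so a 20-unit rise in q_W moves q_Y by −0.25 × 20 = −5. Y's best response falls — the actions are strategic substitutes.

-5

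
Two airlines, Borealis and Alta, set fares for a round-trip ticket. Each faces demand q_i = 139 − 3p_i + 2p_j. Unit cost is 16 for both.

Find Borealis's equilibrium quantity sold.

Borealis's profit: π = (p_{Borealis} − 16)(139 − 3p_{Borealis} + 2p_{Alta}).
∂π/∂p_{Borealis} = 187 − 6p_{Borealis} + 2p_{Alta} = 0 ⇒ p_{Borealis} = 187/6 + (1/3)p_{Alta}.
The game is symmetric, so in equilibrium p_{Alta} = p_{Borealis}: the reaction function gives (2/3)p_{Borealis} = 187/6, hence p_{Borealis} = 46.75.
q_{Borealis} = 139 − 3·46.75 + 2·46.75 = 92.25.

92.25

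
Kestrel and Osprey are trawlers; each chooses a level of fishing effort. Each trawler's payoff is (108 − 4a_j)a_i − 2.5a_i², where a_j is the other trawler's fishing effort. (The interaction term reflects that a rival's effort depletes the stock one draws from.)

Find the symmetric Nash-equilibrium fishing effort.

12

Kestrel's payoff is (108 − 4a_O)a_K − 2.5a_K².
∂π/∂a_K = 108 − 4a_O − 5a_K = 0, so a_K = 21.6 − 0.8a_O.
Setting a_K = a_O in the reaction function: a_K = 21.6 − 0.8a_K, so a_K = 21.6 / 1.8 = 12.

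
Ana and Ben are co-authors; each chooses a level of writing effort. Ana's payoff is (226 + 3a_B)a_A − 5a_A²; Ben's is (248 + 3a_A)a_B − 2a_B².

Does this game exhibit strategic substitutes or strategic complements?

Expanding Ana's payoff: 226a_A + 3a_Ba_A − 5a_A².
∂π/∂a_A = 226 + 3a_B − 10a_A = 0, so a_A = 22.6 + 0.3a_B.
The best-response slope da_A/da_B = 0.3 > 0: the reaction function is upward-sloping, so the choices are strategic complements.

strategic complements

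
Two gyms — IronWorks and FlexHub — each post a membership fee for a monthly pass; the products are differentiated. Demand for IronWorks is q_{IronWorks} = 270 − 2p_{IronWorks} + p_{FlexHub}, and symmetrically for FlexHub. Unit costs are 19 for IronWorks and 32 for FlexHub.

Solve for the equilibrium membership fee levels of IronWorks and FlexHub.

104.4, 109.6

IronWorks's profit: π = (p_{IronWorks} − 19)(270 − 2p_{IronWorks} + p_{FlexHub}).
∂π/∂p_{IronWorks} = 308 − 4p_{IronWorks} + p_{FlexHub} = 0 ⇒ p_{IronWorks} = 77 + 0.25p_{FlexHub}.
Similarly p_{FlexHub} = 83.5 + 0.25p_{IronWorks}.
Plugging p_{FlexHub} into IronWorks's best response: p_{IronWorks} = 77 + 0.25(83.5 + 0.25p_{IronWorks}) ⇒ 0.9375p_{IronWorks} = 97.875, so p_{IronWorks} = 104.4.
Then p_{FlexHub} = 83.5 + 0.25·104.4 = 109.6.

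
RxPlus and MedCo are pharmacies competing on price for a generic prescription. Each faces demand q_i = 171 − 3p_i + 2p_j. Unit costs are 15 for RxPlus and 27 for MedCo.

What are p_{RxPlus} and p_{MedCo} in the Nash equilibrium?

56.25, 60.75

RxPlus's profit: π = (p_{RxPlus} − 15)(171 − 3p_{RxPlus} + 2p_{MedCo}).
∂π/∂p_{RxPlus} = 216 − 6p_{RxPlus} + 2p_{MedCo} = 0 ⇒ p_{RxPlus} = 36 + (1/3)p_{MedCo}.
Similarly p_{MedCo} = 42 + (1/3)p_{RxPlus}.
Substituting the second reaction function into the first: p_{RxPlus} = 36 + (1/3)(42 + (1/3)p_{RxPlus}), which gives (8/9)p_{RxPlus} = 50 ⇒ p_{RxPlus} = 56.25.
Then p_{MedCo} = 42 + (1/3)·56.25 = 60.75.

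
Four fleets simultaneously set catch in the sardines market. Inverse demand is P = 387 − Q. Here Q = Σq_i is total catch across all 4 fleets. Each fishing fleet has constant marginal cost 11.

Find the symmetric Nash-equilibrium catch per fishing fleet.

75.2

A representative fishing fleet's profit is π_i = q_i(387 − Q) − 11q_i, with Q = q_i + Σ_{j≠i} q_j.
First-order condition: 376 − 2q_i − Σ_{j≠i} q_j = 0.
Imposing symmetry (q_j = q for all j) turns Σ_{j≠i} q_j into 3q, so 376 = 5q and q = 75.2.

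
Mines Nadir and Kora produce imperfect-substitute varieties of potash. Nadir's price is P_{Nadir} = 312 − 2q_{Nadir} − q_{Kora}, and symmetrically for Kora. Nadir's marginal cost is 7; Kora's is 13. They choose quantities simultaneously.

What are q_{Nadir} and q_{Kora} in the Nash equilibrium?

61.4, 59.4

Mine Nadir's profit: π = q_{Nadir}(312 − 2q_{Nadir} − q_{Kora}) − 7q_{Nadir}.
∂π/∂q_{Nadir} = 305 − 4q_{Nadir} − q_{Kora} = 0 ⇒ q_{Nadir} = 76.25 − 0.25q_{Kora}.
Similarly q_{Kora} = 74.75 − 0.25q_{Nadir}.
Substituting the second reaction function into the first: q_{Nadir} = 76.25 − 0.25(74.75 − 0.25q_{Nadir}), which gives 0.9375q_{Nadir} = 57.5625 ⇒ q_{Nadir} = 61.4.
Then q_{Kora} = 74.75 − 0.25·61.4 = 59.4.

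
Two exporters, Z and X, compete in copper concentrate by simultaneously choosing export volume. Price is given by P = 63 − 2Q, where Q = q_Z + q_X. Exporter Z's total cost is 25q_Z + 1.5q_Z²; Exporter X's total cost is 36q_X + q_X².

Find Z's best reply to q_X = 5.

Exporter Z's profit: π = q_Z(63 − 2(q_Z + q_X)) − 25q_Z − 1.5q_Z².
∂π/∂q_Z = 38 − 7q_Z − 2q_X = 0, so q_Z = 38/7 − (2/7)q_X.
At q_X = 5: q_Z = 38/7 − (2/7)·5 = 4.

4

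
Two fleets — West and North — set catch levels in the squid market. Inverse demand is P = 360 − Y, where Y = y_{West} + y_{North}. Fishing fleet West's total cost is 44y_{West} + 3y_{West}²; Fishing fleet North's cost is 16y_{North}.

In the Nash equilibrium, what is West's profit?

1474.56

Fishing fleet West's profit: π = y_{West}(360 − (y_{West} + y_{North})) − 44y_{West} − 3y_{West}².
∂π/∂y_{West} = 316 − 8y_{West} − y_{North} = 0, so y_{West} = 39.5 − 0.125y_{North}.
For North: ∂π/∂y_{North} = 344 − 2y_{North} − y_{West} = 0 ⇒ y_{North} = 172 − 0.5y_{West}.
Plugging y_{North} into West's best response: y_{West} = 39.5 − 0.125(172 − 0.5y_{West}) ⇒ 0.9375y_{West} = 18, so y_{West} = 19.2.
Then y_{North} = 172 − 0.5·19.2 = 162.4.
Price P = 360 − 181.6 = 178.4.
West's profit: (178.4 − 44)·19.2 − 3(19.2)² = 1474.56.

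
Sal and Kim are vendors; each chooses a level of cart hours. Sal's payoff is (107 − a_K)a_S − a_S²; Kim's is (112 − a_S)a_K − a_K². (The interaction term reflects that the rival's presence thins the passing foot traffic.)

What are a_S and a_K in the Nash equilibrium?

Expanding Sal's payoff: 107a_S − a_Ka_S − a_S².
∂π/∂a_S = 107 − a_K − 2a_S = 0, so a_S = 53.5 − 0.5a_K.
Likewise for Kim: a_K = 56 − 0.5a_S.
Solving the two reaction functions simultaneously: (1 − (−0.5)(−0.5))a_S = 53.5 − 0.5·56, so 0.75a_S = 25.5 and a_S = 34.
Then a_K = 56 − 0.5·34 = 39.

34, 39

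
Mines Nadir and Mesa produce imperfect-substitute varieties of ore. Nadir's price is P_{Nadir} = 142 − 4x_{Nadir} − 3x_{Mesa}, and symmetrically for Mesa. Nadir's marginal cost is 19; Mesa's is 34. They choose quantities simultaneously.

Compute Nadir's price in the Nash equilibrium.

Mine Nadir's profit: π = x_{Nadir}(142 − 4x_{Nadir} − 3x_{Mesa}) − 19x_{Nadir}.
∂π/∂x_{Nadir} = 123 − 8x_{Nadir} − 3x_{Mesa} = 0 ⇒ x_{Nadir} = 15.375 − 0.375x_{Mesa}.
Similarly x_{Mesa} = 13.5 − 0.375x_{Nadir}.
Solving the two reaction functions simultaneously: (1 − (−0.375)(−0.375))x_{Nadir} = 15.375 − 0.375·13.5, so (55/64)x_{Nadir} = 10.3125 and x_{Nadir} = 12.
Then x_{Mesa} = 13.5 − 0.375·12 = 9.
P_{Nadir} = 142 − 4·12 − 3·9 = 67.

67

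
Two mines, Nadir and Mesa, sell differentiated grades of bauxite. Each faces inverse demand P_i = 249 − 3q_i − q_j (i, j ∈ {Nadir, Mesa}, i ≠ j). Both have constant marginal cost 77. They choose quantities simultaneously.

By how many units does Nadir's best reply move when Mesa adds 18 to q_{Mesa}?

-3

Mine Nadir's profit: π = q_{Nadir}(249 − 3q_{Nadir} − q_{Mesa}) − 77q_{Nadir}.
∂π/∂q_{Nadir} = 172 − 6q_{Nadir} − q_{Mesa} = 0 ⇒ q_{Nadir} = 86/3 − (1/6)q_{Mesa}.
The reaction-function slope is −1/6, so an 18-unit rise in q_{Mesa} moves q_{Nadir} by −1/6 × 18 = −3. Nadir's best response falls — the actions are strategic substitutes.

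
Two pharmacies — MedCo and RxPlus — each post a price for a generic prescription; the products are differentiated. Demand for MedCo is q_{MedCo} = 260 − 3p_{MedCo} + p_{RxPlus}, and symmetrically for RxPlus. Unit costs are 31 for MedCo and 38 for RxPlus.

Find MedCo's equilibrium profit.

4848.12

MedCo's profit: π = (p_{MedCo} − 31)(260 − 3p_{MedCo} + p_{RxPlus}).
∂π/∂p_{MedCo} = 353 − 6p_{MedCo} + p_{RxPlus} = 0 ⇒ p_{MedCo} = 353/6 + (1/6)p_{RxPlus}.
Similarly p_{RxPlus} = 187/3 + (1/6)p_{MedCo}.
Plugging p_{RxPlus} into MedCo's best response: p_{MedCo} = 353/6 + (1/6)(187/3 + (1/6)p_{MedCo}) ⇒ (35/36)p_{MedCo} = 623/9, so p_{MedCo} = 71.2.
Then p_{RxPlus} = 187/3 + (1/6)·71.2 = 74.2.
q_{MedCo} = 260 − 3·71.2 + 74.2 = 120.6.
Profit = (71.2 − 31)·120.6 = 4848.12.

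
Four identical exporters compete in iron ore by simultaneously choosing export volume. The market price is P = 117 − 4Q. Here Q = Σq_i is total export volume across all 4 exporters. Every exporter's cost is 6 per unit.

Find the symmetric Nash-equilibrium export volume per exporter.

A representative exporter's profit is π_i = q_i(117 − 4Q) − 6q_i, with Q = q_i + Σ_{j≠i} q_j.
First-order condition: 111 − 8q_i − 4Σ_{j≠i} q_j = 0.
In a symmetric equilibrium every exporter chooses the same q, so Σ_{j≠i} q_j = 3q. The condition becomes 111 − 20q = 0, giving q = 111/20 = 5.55.

5.55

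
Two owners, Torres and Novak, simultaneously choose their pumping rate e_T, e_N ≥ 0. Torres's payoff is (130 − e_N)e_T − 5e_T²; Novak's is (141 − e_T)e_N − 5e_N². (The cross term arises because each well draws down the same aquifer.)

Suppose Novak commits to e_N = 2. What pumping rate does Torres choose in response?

Expanding Torres's payoff: 130e_T − e_Ne_T − 5e_T².
∂π/∂e_T = 130 − e_N − 10e_T = 0, so e_T = 13 − 0.1e_N.
At e_N = 2: e_T = 13 − 0.1·2 = 12.8.

12.8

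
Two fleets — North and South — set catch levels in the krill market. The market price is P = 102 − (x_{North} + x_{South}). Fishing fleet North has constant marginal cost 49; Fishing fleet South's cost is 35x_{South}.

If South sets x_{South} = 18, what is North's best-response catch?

Fishing fleet North's profit: π = x_{North}(102 − (x_{North} + x_{South})) − 49x_{North}.
∂π/∂x_{North} = 53 − 2x_{North} − x_{South} = 0, so x_{North} = 26.5 − 0.5x_{South}.
At x_{South} = 18: x_{North} = 26.5 − 0.5·18 = 17.5.

17.5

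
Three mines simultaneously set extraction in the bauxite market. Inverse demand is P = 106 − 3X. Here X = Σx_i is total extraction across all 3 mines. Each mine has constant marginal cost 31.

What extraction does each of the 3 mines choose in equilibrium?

A representative mine's profit is π_i = x_i(106 − 3X) − 31x_i, with X = x_i + Σ_{j≠i} x_j.
First-order condition: 75 − 6x_i − 3Σ_{j≠i} x_j = 0.
In a symmetric equilibrium every mine chooses the same x, so Σ_{j≠i} x_j = 2x. The condition becomes 75 − 12x = 0, giving x = 75/12 = 6.25.

6.25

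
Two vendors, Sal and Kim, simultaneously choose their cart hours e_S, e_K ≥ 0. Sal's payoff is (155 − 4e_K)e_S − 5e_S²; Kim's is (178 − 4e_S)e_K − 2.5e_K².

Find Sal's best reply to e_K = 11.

11.1

Expanding Sal's payoff: 155e_S − 4e_Ke_S − 5e_S².
∂π/∂e_S = 155 − 4e_K − 10e_S = 0, so e_S = 15.5 − 0.4e_K.
At e_K = 11: e_S = 15.5 − 0.4·11 = 11.1.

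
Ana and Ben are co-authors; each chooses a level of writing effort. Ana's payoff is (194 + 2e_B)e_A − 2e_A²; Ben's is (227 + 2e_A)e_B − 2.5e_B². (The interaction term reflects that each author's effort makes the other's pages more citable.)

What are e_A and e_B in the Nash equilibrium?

89, 81

Expanding Ana's payoff: 194e_A + 2e_Be_A − 2e_A².
∂π/∂e_A = 194 + 2e_B − 4e_A = 0, so e_A = 48.5 + 0.5e_B.
Likewise for Ben: e_B = 45.4 + 0.4e_A.
Substituting the second reaction function into the first: e_A = 48.5 + 0.5(45.4 + 0.4e_A), which gives 0.8e_A = 71.2 ⇒ e_A = 89.
Then e_B = 45.4 + 0.4·89 = 81.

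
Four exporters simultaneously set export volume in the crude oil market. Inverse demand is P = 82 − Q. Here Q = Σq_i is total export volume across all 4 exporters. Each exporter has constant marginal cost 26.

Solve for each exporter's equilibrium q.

11.2

A representative exporter's profit is π_i = q_i(82 − Q) − 26q_i, with Q = q_i + Σ_{j≠i} q_j.
First-order condition: 56 − 2q_i − Σ_{j≠i} q_j = 0.
With identical exporters, set every q_j = q: then 56 − 2q − 3q = 0, i.e. q = 56/5 = 11.2.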